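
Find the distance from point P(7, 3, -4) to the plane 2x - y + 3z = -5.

distance = |a·x₀ + b·y₀ + c·z₀ - d| / √(a² + b² + c²)
  = |2·7 + (-1)·3 + 3·(-4) - (-5)| / √(2² + (-1)² + 3²)
  = |14 - 3 - 12 + 5| / √(4 + 1 + 9)
  = |4| / √14
  = 4 / 3.742
  ≈ 1.069

1.069


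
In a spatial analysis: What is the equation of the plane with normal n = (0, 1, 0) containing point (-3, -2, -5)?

The plane through P with normal n = (a, b, c) satisfies n·(r - P) = 0,
i.e. ax + by + cz = a·x₀ + b·y₀ + c·z₀.
d = 0·(-3) + 1·(-2) + 0·(-5)
  = 0 - 2 + 0
  = -2
Equation: y = -2

y = -2


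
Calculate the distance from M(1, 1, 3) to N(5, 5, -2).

d = √[(x₂-x₁)² + (y₂-y₁)² + (z₂-z₁)²]
  = √[4² + 4² + (-5)²]
  = √[16 + 16 + 25]
  = √57
  ≈ 7.55

7.55


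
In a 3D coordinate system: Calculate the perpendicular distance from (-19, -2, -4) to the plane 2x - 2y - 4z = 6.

distance = |a·x₀ + b·y₀ + c·z₀ - d| / √(a² + b² + c²)
  = |2·(-19) + (-2)·(-2) + (-4)·(-4) - 6| / √(2² + (-2)² + (-4)²)
  = |-38 + 4 + 16 - 6| / √(4 + 4 + 16)
  = |-24| / √24
  = 24 / 4.899
  ≈ 4.899

4.899


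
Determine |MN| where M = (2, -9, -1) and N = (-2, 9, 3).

d = √[(x₂-x₁)² + (y₂-y₁)² + (z₂-z₁)²]
  = √[(-4)² + 18² + 4²]
  = √[16 + 324 + 16]
  = √356
  ≈ 18.87

18.87


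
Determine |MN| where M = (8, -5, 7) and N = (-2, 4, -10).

d = √[(x₂-x₁)² + (y₂-y₁)² + (z₂-z₁)²]
  = √[(-10)² + 9² + (-17)²]
  = √[100 + 81 + 289]
  = √470
  ≈ 21.68

21.68


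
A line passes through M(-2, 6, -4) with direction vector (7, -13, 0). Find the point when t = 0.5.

P(t) = M + t·d
  = (-2 + 7·0.5, 6 + (-13)·0.5, -4 + 0·0.5)
  = (-2 + 3.5, 6 - 6.5, -4 + 0)
  = (1.5, -0.5, -4)

(1.5, -0.5, -4)


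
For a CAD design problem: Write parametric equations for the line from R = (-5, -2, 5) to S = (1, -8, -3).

Direction vector d = S - R = (1 + 5, -8 + 2, -3 - 5) = (6, -6, -8)
Parametric form r = R + t·d:
x = -5 + 6t, y = -2 - 6t, z = 5 - 8t

x = -5 + 6t, y = -2 - 6t, z = 5 - 8t


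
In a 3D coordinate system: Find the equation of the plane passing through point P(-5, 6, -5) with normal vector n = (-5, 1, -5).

The plane through P with normal n = (a, b, c) satisfies n·(r - P) = 0,
i.e. ax + by + cz = a·x₀ + b·y₀ + c·z₀.
d = (-5)·(-5) + 1·6 + (-5)·(-5)
  = 25 + 6 + 25
  = 56
Equation: -5x + y - 5z = 56

-5x + y - 5z = 56


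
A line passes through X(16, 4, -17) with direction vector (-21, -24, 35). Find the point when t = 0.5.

P(t) = X + t·d
  = (16 + (-21)·0.5, 4 + (-24)·0.5, -17 + 35·0.5)
  = (16 - 10.5, 4 - 12, -17 + 17.5)
  = (5.5, -8, 0.5)

(5.5, -8, 0.5)


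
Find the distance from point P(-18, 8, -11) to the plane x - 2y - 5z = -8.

distance = |a·x₀ + b·y₀ + c·z₀ - d| / √(a² + b² + c²)
  = |1·(-18) + (-2)·8 + (-5)·(-11) - (-8)| / √(1² + (-2)² + (-5)²)
  = |-18 - 16 + 55 + 8| / √(1 + 4 + 25)
  = |29| / √30
  = 29 / 5.477
  ≈ 5.295

5.295


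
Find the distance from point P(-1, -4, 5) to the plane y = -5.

distance = |a·x₀ + b·y₀ + c·z₀ - d| / √(a² + b² + c²)
  = |0·(-1) + 1·(-4) + 0·5 - (-5)| / √(0² + 1² + 0²)
  = |0 - 4 + 0 + 5| / √(0 + 1 + 0)
  = |1| / √1
  = 1 / 1
  ≈ 1

1


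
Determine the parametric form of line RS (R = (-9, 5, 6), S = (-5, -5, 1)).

Direction vector d = S - R = (-5 + 9, -5 - 5, 1 - 6) = (4, -10, -5)
Parametric form r = R + t·d:
x = -9 + 4t, y = 5 - 10t, z = 6 - 5t

x = -9 + 4t, y = 5 - 10t, z = 6 - 5t


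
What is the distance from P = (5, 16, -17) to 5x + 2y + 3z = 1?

distance = |a·x₀ + b·y₀ + c·z₀ - d| / √(a² + b² + c²)
  = |5·5 + 2·16 + 3·(-17) - 1| / √(5² + 2² + 3²)
  = |25 + 32 - 51 - 1| / √(25 + 4 + 9)
  = |5| / √38
  = 5 / 6.164
  ≈ 0.8111

0.8111


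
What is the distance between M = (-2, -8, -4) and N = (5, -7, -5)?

d = √[(x₂-x₁)² + (y₂-y₁)² + (z₂-z₁)²]
  = √[7² + 1² + (-1)²]
  = √[49 + 1 + 1]
  = √51
  ≈ 7.141

7.141


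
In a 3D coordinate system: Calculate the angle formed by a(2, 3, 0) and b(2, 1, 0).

a·b = 2·2 + 3·1 + 0·0 = 4 + 3 + 0 = 7
|a| = √(2² + 3² + 0²) = √13 ≈ 3.606
|b| = √(2² + 1² + 0²) = √5 ≈ 2.236
cos θ = (a·b)/(|a||b|) = 7/(3.606·2.236) ≈ 0.8682
θ = arccos(0.8682) ≈ 29.74°

29.74°


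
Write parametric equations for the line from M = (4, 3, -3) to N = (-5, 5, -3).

Direction vector d = N - M = (-5 - 4, 5 - 3, -3 + 3) = (-9, 2, 0)
Parametric form r = M + t·d:
x = 4 - 9t, y = 3 + 2t, z = -3

x = 4 - 9t, y = 3 + 2t, z = -3


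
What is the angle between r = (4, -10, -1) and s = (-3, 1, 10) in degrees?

r·s = 4·(-3) + (-10)·1 + (-1)·10 = -12 - 10 - 10 = -32
|r| = √(4² + (-10)² + (-1)²) = √117 ≈ 10.82
|s| = √((-3)² + 1² + 10²) = √110 ≈ 10.49
cos θ = (r·s)/(|r||s|) = -32/(10.82·10.49) ≈ -0.2821
θ = arccos(-0.2821) ≈ 106.4°

106.4°


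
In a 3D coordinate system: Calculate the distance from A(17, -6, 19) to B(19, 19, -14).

d = √[(x₂-x₁)² + (y₂-y₁)² + (z₂-z₁)²]
  = √[2² + 25² + (-33)²]
  = √[4 + 625 + 1089]
  = √1718
  ≈ 41.45

41.45


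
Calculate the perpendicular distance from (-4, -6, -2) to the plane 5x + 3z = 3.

distance = |a·x₀ + b·y₀ + c·z₀ - d| / √(a² + b² + c²)
  = |5·(-4) + 0·(-6) + 3·(-2) - 3| / √(5² + 0² + 3²)
  = |-20 + 0 - 6 - 3| / √(25 + 0 + 9)
  = |-29| / √34
  = 29 / 5.831
  ≈ 4.973

4.973


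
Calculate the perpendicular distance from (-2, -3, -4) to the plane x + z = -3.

distance = |a·x₀ + b·y₀ + c·z₀ - d| / √(a² + b² + c²)
  = |1·(-2) + 0·(-3) + 1·(-4) - (-3)| / √(1² + 0² + 1²)
  = |-2 + 0 - 4 + 3| / √(1 + 0 + 1)
  = |-3| / √2
  = 3 / 1.414
  ≈ 2.121

2.121


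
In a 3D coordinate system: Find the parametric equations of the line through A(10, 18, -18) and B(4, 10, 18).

Direction vector d = B - A = (4 - 10, 10 - 18, 18 + 18) = (-6, -8, 36)
Parametric form r = A + t·d:
x = 10 - 6t, y = 18 - 8t, z = -18 + 36t

x = 10 - 6t, y = 18 - 8t, z = -18 + 36t


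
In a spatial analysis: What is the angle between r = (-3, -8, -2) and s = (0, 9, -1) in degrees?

r·s = (-3)·0 + (-8)·9 + (-2)·(-1) = 0 - 72 + 2 = -70
|r| = √((-3)² + (-8)² + (-2)²) = √77 ≈ 8.775
|s| = √(0² + 9² + (-1)²) = √82 ≈ 9.055
cos θ = (r·s)/(|r||s|) = -70/(8.775·9.055) ≈ -0.8809
θ = arccos(-0.8809) ≈ 151.8°

151.8°


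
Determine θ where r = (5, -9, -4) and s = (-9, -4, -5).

r·s = 5·(-9) + (-9)·(-4) + (-4)·(-5) = -45 + 36 + 20 = 11
|r| = √(5² + (-9)² + (-4)²) = √122 ≈ 11.05
|s| = √((-9)² + (-4)² + (-5)²) = √122 ≈ 11.05
cos θ = (r·s)/(|r||s|) = 11/(11.05·11.05) ≈ 0.09016
θ = arccos(0.09016) ≈ 84.83°

84.83°


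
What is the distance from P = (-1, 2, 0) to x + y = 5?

distance = |a·x₀ + b·y₀ + c·z₀ - d| / √(a² + b² + c²)
  = |1·(-1) + 1·2 + 0·0 - 5| / √(1² + 1² + 0²)
  = |-1 + 2 + 0 - 5| / √(1 + 1 + 0)
  = |-4| / √2
  = 4 / 1.414
  ≈ 2.828

2.828


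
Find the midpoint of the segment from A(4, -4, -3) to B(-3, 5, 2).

M = ((x₁+x₂)/2, (y₁+y₂)/2, (z₁+z₂)/2)
  = ((4 - 3)/2, (-4 + 5)/2, (-3 + 2)/2)
  = (1/2, 1/2, -1/2)
  = (0.5, 0.5, -0.5)

(0.5, 0.5, -0.5)


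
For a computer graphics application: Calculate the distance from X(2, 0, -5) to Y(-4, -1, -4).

d = √[(x₂-x₁)² + (y₂-y₁)² + (z₂-z₁)²]
  = √[(-6)² + (-1)² + 1²]
  = √[36 + 1 + 1]
  = √38
  ≈ 6.164

6.164


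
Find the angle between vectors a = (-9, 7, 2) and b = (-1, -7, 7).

a·b = (-9)·(-1) + 7·(-7) + 2·7 = 9 - 49 + 14 = -26
|a| = √((-9)² + 7² + 2²) = √134 ≈ 11.58
|b| = √((-1)² + (-7)² + 7²) = √99 ≈ 9.95
cos θ = (a·b)/(|a||b|) = -26/(11.58·9.95) ≈ -0.2257
θ = arccos(-0.2257) ≈ 103°

103°


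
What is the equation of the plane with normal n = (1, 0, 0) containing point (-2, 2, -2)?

The plane through P with normal n = (a, b, c) satisfies n·(r - P) = 0,
i.e. ax + by + cz = a·x₀ + b·y₀ + c·z₀.
d = 1·(-2) + 0·2 + 0·(-2)
  = -2 + 0 + 0
  = -2
Equation: x = -2

x = -2


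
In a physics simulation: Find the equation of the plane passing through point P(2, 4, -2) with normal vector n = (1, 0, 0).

The plane through P with normal n = (a, b, c) satisfies n·(r - P) = 0,
i.e. ax + by + cz = a·x₀ + b·y₀ + c·z₀.
d = 1·2 + 0·4 + 0·(-2)
  = 2 + 0 + 0
  = 2
Equation: x = 2

x = 2


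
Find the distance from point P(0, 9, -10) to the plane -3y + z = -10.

distance = |a·x₀ + b·y₀ + c·z₀ - d| / √(a² + b² + c²)
  = |0·0 + (-3)·9 + 1·(-10) - (-10)| / √(0² + (-3)² + 1²)
  = |0 - 27 - 10 + 10| / √(0 + 9 + 1)
  = |-27| / √10
  = 27 / 3.162
  ≈ 8.538

8.538


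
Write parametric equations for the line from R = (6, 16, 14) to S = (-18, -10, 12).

Direction vector d = S - R = (-18 - 6, -10 - 16, 12 - 14) = (-24, -26, -2)
Parametric form r = R + t·d:
x = 6 - 24t, y = 16 - 26t, z = 14 - 2t

x = 6 - 24t, y = 16 - 26t, z = 14 - 2t


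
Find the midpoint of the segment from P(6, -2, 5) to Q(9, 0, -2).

M = ((x₁+x₂)/2, (y₁+y₂)/2, (z₁+z₂)/2)
  = ((6 + 9)/2, (-2 + 0)/2, (5 - 2)/2)
  = (15/2, -2/2, 3/2)
  = (7.5, -1, 1.5)

(7.5, -1, 1.5)


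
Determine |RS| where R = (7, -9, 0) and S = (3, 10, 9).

d = √[(x₂-x₁)² + (y₂-y₁)² + (z₂-z₁)²]
  = √[(-4)² + 19² + 9²]
  = √[16 + 361 + 81]
  = √458
  ≈ 21.4

21.4


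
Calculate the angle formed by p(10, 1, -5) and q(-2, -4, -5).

p·q = 10·(-2) + 1·(-4) + (-5)·(-5) = -20 - 4 + 25 = 1
|p| = √(10² + 1² + (-5)²) = √126 ≈ 11.22
|q| = √((-2)² + (-4)² + (-5)²) = √45 ≈ 6.708
cos θ = (p·q)/(|p||q|) = 1/(11.22·6.708) ≈ 0.01328
θ = arccos(0.01328) ≈ 89.24°

89.24°


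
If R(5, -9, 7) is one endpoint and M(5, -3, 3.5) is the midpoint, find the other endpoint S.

S = 2M - R
  = (2·5 - 5, 2·(-3) - (-9), 2·3.5 - 7)
  = (10 - 5, -6 + 9, 7 - 7)
  = (5, 3, 0)

(5, 3, 0)


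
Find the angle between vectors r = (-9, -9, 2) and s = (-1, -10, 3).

r·s = (-9)·(-1) + (-9)·(-10) + 2·3 = 9 + 90 + 6 = 105
|r| = √((-9)² + (-9)² + 2²) = √166 ≈ 12.88
|s| = √((-1)² + (-10)² + 3²) = √110 ≈ 10.49
cos θ = (r·s)/(|r||s|) = 105/(12.88·10.49) ≈ 0.777
θ = arccos(0.777) ≈ 39.01°

39.01°


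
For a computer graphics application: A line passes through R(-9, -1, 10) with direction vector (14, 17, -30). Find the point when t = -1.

P(t) = R + t·d
  = (-9 + 14·(-1), -1 + 17·(-1), 10 + (-30)·(-1))
  = (-9 - 14, -1 - 17, 10 + 30)
  = (-23, -18, 40)

(-23, -18, 40)


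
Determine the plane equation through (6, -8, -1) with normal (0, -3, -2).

The plane through P with normal n = (a, b, c) satisfies n·(r - P) = 0,
i.e. ax + by + cz = a·x₀ + b·y₀ + c·z₀.
d = 0·6 + (-3)·(-8) + (-2)·(-1)
  = 0 + 24 + 2
  = 26
Equation: -3y - 2z = 26

-3y - 2z = 26


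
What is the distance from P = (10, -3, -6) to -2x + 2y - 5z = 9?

distance = |a·x₀ + b·y₀ + c·z₀ - d| / √(a² + b² + c²)
  = |(-2)·10 + 2·(-3) + (-5)·(-6) - 9| / √((-2)² + 2² + (-5)²)
  = |-20 - 6 + 30 - 9| / √(4 + 4 + 25)
  = |-5| / √33
  = 5 / 5.745
  ≈ 0.8704

0.8704


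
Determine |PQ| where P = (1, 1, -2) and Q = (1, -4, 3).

d = √[(x₂-x₁)² + (y₂-y₁)² + (z₂-z₁)²]
  = √[0² + (-5)² + 5²]
  = √[0 + 25 + 25]
  = √50
  ≈ 7.071

7.071


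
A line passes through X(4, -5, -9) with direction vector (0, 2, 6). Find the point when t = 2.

P(t) = X + t·d
  = (4 + 0·2, -5 + 2·2, -9 + 6·2)
  = (4 + 0, -5 + 4, -9 + 12)
  = (4, -1, 3)

(4, -1, 3)


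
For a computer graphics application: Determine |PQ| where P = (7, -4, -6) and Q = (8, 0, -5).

d = √[(x₂-x₁)² + (y₂-y₁)² + (z₂-z₁)²]
  = √[1² + 4² + 1²]
  = √[1 + 16 + 1]
  = √18
  ≈ 4.243

4.243


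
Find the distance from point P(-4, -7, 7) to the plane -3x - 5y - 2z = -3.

distance = |a·x₀ + b·y₀ + c·z₀ - d| / √(a² + b² + c²)
  = |(-3)·(-4) + (-5)·(-7) + (-2)·7 - (-3)| / √((-3)² + (-5)² + (-2)²)
  = |12 + 35 - 14 + 3| / √(9 + 25 + 4)
  = |36| / √38
  = 36 / 6.164
  ≈ 5.84

5.84


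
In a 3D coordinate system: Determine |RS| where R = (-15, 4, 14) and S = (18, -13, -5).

d = √[(x₂-x₁)² + (y₂-y₁)² + (z₂-z₁)²]
  = √[33² + (-17)² + (-19)²]
  = √[1089 + 289 + 361]
  = √1739
  ≈ 41.7

41.7


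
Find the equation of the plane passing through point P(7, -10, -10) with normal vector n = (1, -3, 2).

The plane through P with normal n = (a, b, c) satisfies n·(r - P) = 0,
i.e. ax + by + cz = a·x₀ + b·y₀ + c·z₀.
d = 1·7 + (-3)·(-10) + 2·(-10)
  = 7 + 30 - 20
  = 17
Equation: x - 3y + 2z = 17

x - 3y + 2z = 17


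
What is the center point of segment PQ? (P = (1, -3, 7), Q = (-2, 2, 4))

M = ((x₁+x₂)/2, (y₁+y₂)/2, (z₁+z₂)/2)
  = ((1 - 2)/2, (-3 + 2)/2, (7 + 4)/2)
  = (-1/2, -1/2, 11/2)
  = (-0.5, -0.5, 5.5)

(-0.5, -0.5, 5.5)


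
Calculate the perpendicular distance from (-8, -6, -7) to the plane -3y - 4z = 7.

distance = |a·x₀ + b·y₀ + c·z₀ - d| / √(a² + b² + c²)
  = |0·(-8) + (-3)·(-6) + (-4)·(-7) - 7| / √(0² + (-3)² + (-4)²)
  = |0 + 18 + 28 - 7| / √(0 + 9 + 16)
  = |39| / √25
  = 39 / 5
  ≈ 7.8

7.8


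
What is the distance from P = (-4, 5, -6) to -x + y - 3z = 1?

distance = |a·x₀ + b·y₀ + c·z₀ - d| / √(a² + b² + c²)
  = |(-1)·(-4) + 1·5 + (-3)·(-6) - 1| / √((-1)² + 1² + (-3)²)
  = |4 + 5 + 18 - 1| / √(1 + 1 + 9)
  = |26| / √11
  = 26 / 3.317
  ≈ 7.839

7.839


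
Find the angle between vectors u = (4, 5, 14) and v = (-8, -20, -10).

u·v = 4·(-8) + 5·(-20) + 14·(-10) = -32 - 100 - 140 = -272
|u| = √(4² + 5² + 14²) = √237 ≈ 15.39
|v| = √((-8)² + (-20)² + (-10)²) = √564 ≈ 23.75
cos θ = (u·v)/(|u||v|) = -272/(15.39·23.75) ≈ -0.744
θ = arccos(-0.744) ≈ 138.1°

138.1°


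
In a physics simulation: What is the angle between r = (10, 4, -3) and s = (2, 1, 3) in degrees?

r·s = 10·2 + 4·1 + (-3)·3 = 20 + 4 - 9 = 15
|r| = √(10² + 4² + (-3)²) = √125 ≈ 11.18
|s| = √(2² + 1² + 3²) = √14 ≈ 3.742
cos θ = (r·s)/(|r||s|) = 15/(11.18·3.742) ≈ 0.3586
θ = arccos(0.3586) ≈ 68.99°

68.99°


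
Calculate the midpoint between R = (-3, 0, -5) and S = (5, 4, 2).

M = ((x₁+x₂)/2, (y₁+y₂)/2, (z₁+z₂)/2)
  = ((-3 + 5)/2, (0 + 4)/2, (-5 + 2)/2)
  = (2/2, 4/2, -3/2)
  = (1, 2, -1.5)

(1, 2, -1.5)


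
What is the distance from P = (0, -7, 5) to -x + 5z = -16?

distance = |a·x₀ + b·y₀ + c·z₀ - d| / √(a² + b² + c²)
  = |(-1)·0 + 0·(-7) + 5·5 - (-16)| / √((-1)² + 0² + 5²)
  = |0 + 0 + 25 + 16| / √(1 + 0 + 25)
  = |41| / √26
  = 41 / 5.099
  ≈ 8.041

8.041


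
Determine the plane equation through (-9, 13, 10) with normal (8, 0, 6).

The plane through P with normal n = (a, b, c) satisfies n·(r - P) = 0,
i.e. ax + by + cz = a·x₀ + b·y₀ + c·z₀.
d = 8·(-9) + 0·13 + 6·10
  = -72 + 0 + 60
  = -12
Equation: 8x + 6z = -12

8x + 6z = -12


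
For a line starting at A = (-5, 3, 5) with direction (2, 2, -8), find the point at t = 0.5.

P(t) = A + t·d
  = (-5 + 2·0.5, 3 + 2·0.5, 5 + (-8)·0.5)
  = (-5 + 1, 3 + 1, 5 - 4)
  = (-4, 4, 1)

(-4, 4, 1)


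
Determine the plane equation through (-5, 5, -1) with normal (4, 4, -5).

The plane through P with normal n = (a, b, c) satisfies n·(r - P) = 0,
i.e. ax + by + cz = a·x₀ + b·y₀ + c·z₀.
d = 4·(-5) + 4·5 + (-5)·(-1)
  = -20 + 20 + 5
  = 5
Equation: 4x + 4y - 5z = 5

4x + 4y - 5z = 5


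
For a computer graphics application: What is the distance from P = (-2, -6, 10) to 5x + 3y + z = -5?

distance = |a·x₀ + b·y₀ + c·z₀ - d| / √(a² + b² + c²)
  = |5·(-2) + 3·(-6) + 1·10 - (-5)| / √(5² + 3² + 1²)
  = |-10 - 18 + 10 + 5| / √(25 + 9 + 1)
  = |-13| / √35
  = 13 / 5.916
  ≈ 2.197

2.197


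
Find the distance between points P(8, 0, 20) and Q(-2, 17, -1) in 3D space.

d = √[(x₂-x₁)² + (y₂-y₁)² + (z₂-z₁)²]
  = √[(-10)² + 17² + (-21)²]
  = √[100 + 289 + 441]
  = √830
  ≈ 28.81

28.81


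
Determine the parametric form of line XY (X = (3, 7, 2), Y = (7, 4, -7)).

Direction vector d = Y - X = (7 - 3, 4 - 7, -7 - 2) = (4, -3, -9)
Parametric form r = X + t·d:
x = 3 + 4t, y = 7 - 3t, z = 2 - 9t

x = 3 + 4t, y = 7 - 3t, z = 2 - 9t


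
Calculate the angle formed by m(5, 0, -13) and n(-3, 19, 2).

m·n = 5·(-3) + 0·19 + (-13)·2 = -15 + 0 - 26 = -41
|m| = √(5² + 0² + (-13)²) = √194 ≈ 13.93
|n| = √((-3)² + 19² + 2²) = √374 ≈ 19.34
cos θ = (m·n)/(|m||n|) = -41/(13.93·19.34) ≈ -0.1522
θ = arccos(-0.1522) ≈ 98.76°

98.76°


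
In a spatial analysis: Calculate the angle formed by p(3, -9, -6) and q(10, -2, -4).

p·q = 3·10 + (-9)·(-2) + (-6)·(-4) = 30 + 18 + 24 = 72
|p| = √(3² + (-9)² + (-6)²) = √126 ≈ 11.22
|q| = √(10² + (-2)² + (-4)²) = √120 ≈ 10.95
cos θ = (p·q)/(|p||q|) = 72/(11.22·10.95) ≈ 0.5855
θ = arccos(0.5855) ≈ 54.16°

54.16°


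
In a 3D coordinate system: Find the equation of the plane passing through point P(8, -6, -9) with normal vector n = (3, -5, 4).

The plane through P with normal n = (a, b, c) satisfies n·(r - P) = 0,
i.e. ax + by + cz = a·x₀ + b·y₀ + c·z₀.
d = 3·8 + (-5)·(-6) + 4·(-9)
  = 24 + 30 - 36
  = 18
Equation: 3x - 5y + 4z = 18

3x - 5y + 4z = 18


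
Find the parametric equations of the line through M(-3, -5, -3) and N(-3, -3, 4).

Direction vector d = N - M = (-3 + 3, -3 + 5, 4 + 3) = (0, 2, 7)
Parametric form r = M + t·d:
x = -3, y = -5 + 2t, z = -3 + 7t

x = -3, y = -5 + 2t, z = -3 + 7t


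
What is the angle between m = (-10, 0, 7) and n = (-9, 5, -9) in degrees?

m·n = (-10)·(-9) + 0·5 + 7·(-9) = 90 + 0 - 63 = 27
|m| = √((-10)² + 0² + 7²) = √149 ≈ 12.21
|n| = √((-9)² + 5² + (-9)²) = √187 ≈ 13.67
cos θ = (m·n)/(|m||n|) = 27/(12.21·13.67) ≈ 0.1618
θ = arccos(0.1618) ≈ 80.69°

80.69°


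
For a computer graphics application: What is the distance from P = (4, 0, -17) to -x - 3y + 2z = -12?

distance = |a·x₀ + b·y₀ + c·z₀ - d| / √(a² + b² + c²)
  = |(-1)·4 + (-3)·0 + 2·(-17) - (-12)| / √((-1)² + (-3)² + 2²)
  = |-4 + 0 - 34 + 12| / √(1 + 9 + 4)
  = |-26| / √14
  = 26 / 3.742
  ≈ 6.949

6.949


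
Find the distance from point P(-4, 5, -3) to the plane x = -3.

distance = |a·x₀ + b·y₀ + c·z₀ - d| / √(a² + b² + c²)
  = |1·(-4) + 0·5 + 0·(-3) - (-3)| / √(1² + 0² + 0²)
  = |-4 + 0 + 0 + 3| / √(1 + 0 + 0)
  = |-1| / √1
  = 1 / 1
  ≈ 1

1


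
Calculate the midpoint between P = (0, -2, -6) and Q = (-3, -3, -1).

M = ((x₁+x₂)/2, (y₁+y₂)/2, (z₁+z₂)/2)
  = ((0 - 3)/2, (-2 - 3)/2, (-6 - 1)/2)
  = (-3/2, -5/2, -7/2)
  = (-1.5, -2.5, -3.5)

(-1.5, -2.5, -3.5)


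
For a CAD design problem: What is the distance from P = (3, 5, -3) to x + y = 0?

distance = |a·x₀ + b·y₀ + c·z₀ - d| / √(a² + b² + c²)
  = |1·3 + 1·5 + 0·(-3) - 0| / √(1² + 1² + 0²)
  = |3 + 5 + 0 + 0| / √(1 + 1 + 0)
  = |8| / √2
  = 8 / 1.414
  ≈ 5.657

5.657


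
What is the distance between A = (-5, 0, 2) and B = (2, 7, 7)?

d = √[(x₂-x₁)² + (y₂-y₁)² + (z₂-z₁)²]
  = √[7² + 7² + 5²]
  = √[49 + 49 + 25]
  = √123
  ≈ 11.09

11.09


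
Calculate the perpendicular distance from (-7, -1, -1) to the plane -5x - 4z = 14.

distance = |a·x₀ + b·y₀ + c·z₀ - d| / √(a² + b² + c²)
  = |(-5)·(-7) + 0·(-1) + (-4)·(-1) - 14| / √((-5)² + 0² + (-4)²)
  = |35 + 0 + 4 - 14| / √(25 + 0 + 16)
  = |25| / √41
  = 25 / 6.403
  ≈ 3.904

3.904


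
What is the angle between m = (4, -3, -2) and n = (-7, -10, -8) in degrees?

m·n = 4·(-7) + (-3)·(-10) + (-2)·(-8) = -28 + 30 + 16 = 18
|m| = √(4² + (-3)² + (-2)²) = √29 ≈ 5.385
|n| = √((-7)² + (-10)² + (-8)²) = √213 ≈ 14.59
cos θ = (m·n)/(|m||n|) = 18/(5.385·14.59) ≈ 0.229
θ = arccos(0.229) ≈ 76.76°

76.76°


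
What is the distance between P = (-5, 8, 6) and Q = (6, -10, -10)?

d = √[(x₂-x₁)² + (y₂-y₁)² + (z₂-z₁)²]
  = √[11² + (-18)² + (-16)²]
  = √[121 + 324 + 256]
  = √701
  ≈ 26.48

26.48


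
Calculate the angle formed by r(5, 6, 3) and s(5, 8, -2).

r·s = 5·5 + 6·8 + 3·(-2) = 25 + 48 - 6 = 67
|r| = √(5² + 6² + 3²) = √70 ≈ 8.367
|s| = √(5² + 8² + (-2)²) = √93 ≈ 9.644
cos θ = (r·s)/(|r||s|) = 67/(8.367·9.644) ≈ 0.8304
θ = arccos(0.8304) ≈ 33.86°

33.86°


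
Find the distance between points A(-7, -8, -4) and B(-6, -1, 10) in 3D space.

d = √[(x₂-x₁)² + (y₂-y₁)² + (z₂-z₁)²]
  = √[1² + 7² + 14²]
  = √[1 + 49 + 196]
  = √246
  ≈ 15.68

15.68


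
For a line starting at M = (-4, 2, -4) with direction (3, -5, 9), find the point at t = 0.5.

P(t) = M + t·d
  = (-4 + 3·0.5, 2 + (-5)·0.5, -4 + 9·0.5)
  = (-4 + 1.5, 2 - 2.5, -4 + 4.5)
  = (-2.5, -0.5, 0.5)

(-2.5, -0.5, 0.5)


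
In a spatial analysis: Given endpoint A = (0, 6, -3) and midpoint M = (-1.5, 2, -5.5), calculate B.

B = 2M - A
  = (2·(-1.5) - 0, 2·2 - 6, 2·(-5.5) - (-3))
  = (-3 + 0, 4 - 6, -11 + 3)
  = (-3, -2, -8)

(-3, -2, -8)


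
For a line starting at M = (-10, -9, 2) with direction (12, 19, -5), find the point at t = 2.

P(t) = M + t·d
  = (-10 + 12·2, -9 + 19·2, 2 + (-5)·2)
  = (-10 + 24, -9 + 38, 2 - 10)
  = (14, 29, -8)

(14, 29, -8)


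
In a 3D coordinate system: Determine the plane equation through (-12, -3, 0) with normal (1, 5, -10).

The plane through P with normal n = (a, b, c) satisfies n·(r - P) = 0,
i.e. ax + by + cz = a·x₀ + b·y₀ + c·z₀.
d = 1·(-12) + 5·(-3) + (-10)·0
  = -12 - 15 + 0
  = -27
Equation: x + 5y - 10z = -27

x + 5y - 10z = -27


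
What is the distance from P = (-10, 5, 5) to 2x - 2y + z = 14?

distance = |a·x₀ + b·y₀ + c·z₀ - d| / √(a² + b² + c²)
  = |2·(-10) + (-2)·5 + 1·5 - 14| / √(2² + (-2)² + 1²)
  = |-20 - 10 + 5 - 14| / √(4 + 4 + 1)
  = |-39| / √9
  = 39 / 3
  ≈ 13

13


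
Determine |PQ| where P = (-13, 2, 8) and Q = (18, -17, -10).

d = √[(x₂-x₁)² + (y₂-y₁)² + (z₂-z₁)²]
  = √[31² + (-19)² + (-18)²]
  = √[961 + 361 + 324]
  = √1646
  ≈ 40.57

40.57


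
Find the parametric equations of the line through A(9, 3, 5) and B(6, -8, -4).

Direction vector d = B - A = (6 - 9, -8 - 3, -4 - 5) = (-3, -11, -9)
Parametric form r = A + t·d:
x = 9 - 3t, y = 3 - 11t, z = 5 - 9t

x = 9 - 3t, y = 3 - 11t, z = 5 - 9t


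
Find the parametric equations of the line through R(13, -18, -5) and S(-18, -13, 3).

Direction vector d = S - R = (-18 - 13, -13 + 18, 3 + 5) = (-31, 5, 8)
Parametric form r = R + t·d:
x = 13 - 31t, y = -18 + 5t, z = -5 + 8t

x = 13 - 31t, y = -18 + 5t, z = -5 + 8t


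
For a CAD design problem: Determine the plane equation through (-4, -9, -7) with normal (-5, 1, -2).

The plane through P with normal n = (a, b, c) satisfies n·(r - P) = 0,
i.e. ax + by + cz = a·x₀ + b·y₀ + c·z₀.
d = (-5)·(-4) + 1·(-9) + (-2)·(-7)
  = 20 - 9 + 14
  = 25
Equation: -5x + y - 2z = 25

-5x + y - 2z = 25


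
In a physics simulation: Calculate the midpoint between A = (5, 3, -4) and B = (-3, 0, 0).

M = ((x₁+x₂)/2, (y₁+y₂)/2, (z₁+z₂)/2)
  = ((5 - 3)/2, (3 + 0)/2, (-4 + 0)/2)
  = (2/2, 3/2, -4/2)
  = (1, 1.5, -2)

(1, 1.5, -2)


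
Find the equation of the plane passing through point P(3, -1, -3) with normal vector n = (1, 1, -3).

The plane through P with normal n = (a, b, c) satisfies n·(r - P) = 0,
i.e. ax + by + cz = a·x₀ + b·y₀ + c·z₀.
d = 1·3 + 1·(-1) + (-3)·(-3)
  = 3 - 1 + 9
  = 11
Equation: x + y - 3z = 11

x + y - 3z = 11


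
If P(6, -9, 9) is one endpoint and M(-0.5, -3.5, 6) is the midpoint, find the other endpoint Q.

Q = 2M - P
  = (2·(-0.5) - 6, 2·(-3.5) - (-9), 2·6 - 9)
  = (-1 - 6, -7 + 9, 12 - 9)
  = (-7, 2, 3)

(-7, 2, 3)


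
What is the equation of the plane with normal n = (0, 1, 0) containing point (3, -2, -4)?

The plane through P with normal n = (a, b, c) satisfies n·(r - P) = 0,
i.e. ax + by + cz = a·x₀ + b·y₀ + c·z₀.
d = 0·3 + 1·(-2) + 0·(-4)
  = 0 - 2 + 0
  = -2
Equation: y = -2

y = -2


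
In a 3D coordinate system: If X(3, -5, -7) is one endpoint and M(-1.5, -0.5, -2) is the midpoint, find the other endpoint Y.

Y = 2M - X
  = (2·(-1.5) - 3, 2·(-0.5) - (-5), 2·(-2) - (-7))
  = (-3 - 3, -1 + 5, -4 + 7)
  = (-6, 4, 3)

(-6, 4, 3)


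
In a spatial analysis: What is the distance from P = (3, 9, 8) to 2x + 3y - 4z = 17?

distance = |a·x₀ + b·y₀ + c·z₀ - d| / √(a² + b² + c²)
  = |2·3 + 3·9 + (-4)·8 - 17| / √(2² + 3² + (-4)²)
  = |6 + 27 - 32 - 17| / √(4 + 9 + 16)
  = |-16| / √29
  = 16 / 5.385
  ≈ 2.971

2.971


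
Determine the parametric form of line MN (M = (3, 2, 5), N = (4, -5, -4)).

Direction vector d = N - M = (4 - 3, -5 - 2, -4 - 5) = (1, -7, -9)
Parametric form r = M + t·d:
x = 3 + t, y = 2 - 7t, z = 5 - 9t

x = 3 + t, y = 2 - 7t, z = 5 - 9t


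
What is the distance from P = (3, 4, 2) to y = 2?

distance = |a·x₀ + b·y₀ + c·z₀ - d| / √(a² + b² + c²)
  = |0·3 + 1·4 + 0·2 - 2| / √(0² + 1² + 0²)
  = |0 + 4 + 0 - 2| / √(0 + 1 + 0)
  = |2| / √1
  = 2 / 1
  ≈ 2

2


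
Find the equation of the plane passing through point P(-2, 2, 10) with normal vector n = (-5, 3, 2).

The plane through P with normal n = (a, b, c) satisfies n·(r - P) = 0,
i.e. ax + by + cz = a·x₀ + b·y₀ + c·z₀.
d = (-5)·(-2) + 3·2 + 2·10
  = 10 + 6 + 20
  = 36
Equation: -5x + 3y + 2z = 36

-5x + 3y + 2z = 36


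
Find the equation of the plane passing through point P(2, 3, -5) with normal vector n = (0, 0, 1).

The plane through P with normal n = (a, b, c) satisfies n·(r - P) = 0,
i.e. ax + by + cz = a·x₀ + b·y₀ + c·z₀.
d = 0·2 + 0·3 + 1·(-5)
  = 0 + 0 - 5
  = -5
Equation: z = -5

z = -5


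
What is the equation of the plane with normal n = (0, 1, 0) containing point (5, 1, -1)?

The plane through P with normal n = (a, b, c) satisfies n·(r - P) = 0,
i.e. ax + by + cz = a·x₀ + b·y₀ + c·z₀.
d = 0·5 + 1·1 + 0·(-1)
  = 0 + 1 + 0
  = 1
Equation: y = 1

y = 1


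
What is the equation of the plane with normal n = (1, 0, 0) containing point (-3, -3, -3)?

The plane through P with normal n = (a, b, c) satisfies n·(r - P) = 0,
i.e. ax + by + cz = a·x₀ + b·y₀ + c·z₀.
d = 1·(-3) + 0·(-3) + 0·(-3)
  = -3 + 0 + 0
  = -3
Equation: x = -3

x = -3


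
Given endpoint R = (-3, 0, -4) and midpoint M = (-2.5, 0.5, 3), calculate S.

S = 2M - R
  = (2·(-2.5) - (-3), 2·0.5 - 0, 2·3 - (-4))
  = (-5 + 3, 1 + 0, 6 + 4)
  = (-2, 1, 10)

(-2, 1, 10)


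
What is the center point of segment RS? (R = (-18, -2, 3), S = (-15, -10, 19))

M = ((x₁+x₂)/2, (y₁+y₂)/2, (z₁+z₂)/2)
  = ((-18 - 15)/2, (-2 - 10)/2, (3 + 19)/2)
  = (-33/2, -12/2, 22/2)
  = (-16.5, -6, 11)

(-16.5, -6, 11)


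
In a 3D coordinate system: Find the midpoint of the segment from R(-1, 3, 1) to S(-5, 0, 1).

M = ((x₁+x₂)/2, (y₁+y₂)/2, (z₁+z₂)/2)
  = ((-1 - 5)/2, (3 + 0)/2, (1 + 1)/2)
  = (-6/2, 3/2, 2/2)
  = (-3, 1.5, 1)

(-3, 1.5, 1)


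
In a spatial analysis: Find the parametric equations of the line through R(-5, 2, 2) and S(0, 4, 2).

Direction vector d = S - R = (0 + 5, 4 - 2, 2 - 2) = (5, 2, 0)
Parametric form r = R + t·d:
x = -5 + 5t, y = 2 + 2t, z = 2

x = -5 + 5t, y = 2 + 2t, z = 2


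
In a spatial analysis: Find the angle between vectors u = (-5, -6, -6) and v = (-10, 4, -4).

u·v = (-5)·(-10) + (-6)·4 + (-6)·(-4) = 50 - 24 + 24 = 50
|u| = √((-5)² + (-6)² + (-6)²) = √97 ≈ 9.849
|v| = √((-10)² + 4² + (-4)²) = √132 ≈ 11.49
cos θ = (u·v)/(|u||v|) = 50/(9.849·11.49) ≈ 0.4419
θ = arccos(0.4419) ≈ 63.78°

63.78°


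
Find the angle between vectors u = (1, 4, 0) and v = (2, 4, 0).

u·v = 1·2 + 4·4 + 0·0 = 2 + 16 + 0 = 18
|u| = √(1² + 4² + 0²) = √17 ≈ 4.123
|v| = √(2² + 4² + 0²) = √20 ≈ 4.472
cos θ = (u·v)/(|u||v|) = 18/(4.123·4.472) ≈ 0.9762
θ = arccos(0.9762) ≈ 12.53°

12.53°


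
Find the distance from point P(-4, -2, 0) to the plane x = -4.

distance = |a·x₀ + b·y₀ + c·z₀ - d| / √(a² + b² + c²)
  = |1·(-4) + 0·(-2) + 0·0 - (-4)| / √(1² + 0² + 0²)
  = |-4 + 0 + 0 + 4| / √(1 + 0 + 0)
  = |0| / √1
  = 0 / 1
  ≈ 0

0


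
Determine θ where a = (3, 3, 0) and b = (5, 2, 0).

a·b = 3·5 + 3·2 + 0·0 = 15 + 6 + 0 = 21
|a| = √(3² + 3² + 0²) = √18 ≈ 4.243
|b| = √(5² + 2² + 0²) = √29 ≈ 5.385
cos θ = (a·b)/(|a||b|) = 21/(4.243·5.385) ≈ 0.9191
θ = arccos(0.9191) ≈ 23.2°

23.2°


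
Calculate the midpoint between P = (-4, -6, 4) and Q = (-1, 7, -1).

M = ((x₁+x₂)/2, (y₁+y₂)/2, (z₁+z₂)/2)
  = ((-4 - 1)/2, (-6 + 7)/2, (4 - 1)/2)
  = (-5/2, 1/2, 3/2)
  = (-2.5, 0.5, 1.5)

(-2.5, 0.5, 1.5)


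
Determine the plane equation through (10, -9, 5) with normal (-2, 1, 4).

The plane through P with normal n = (a, b, c) satisfies n·(r - P) = 0,
i.e. ax + by + cz = a·x₀ + b·y₀ + c·z₀.
d = (-2)·10 + 1·(-9) + 4·5
  = -20 - 9 + 20
  = -9
Equation: -2x + y + 4z = -9

-2x + y + 4z = -9


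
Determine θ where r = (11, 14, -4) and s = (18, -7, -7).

r·s = 11·18 + 14·(-7) + (-4)·(-7) = 198 - 98 + 28 = 128
|r| = √(11² + 14² + (-4)²) = √333 ≈ 18.25
|s| = √(18² + (-7)² + (-7)²) = √422 ≈ 20.54
cos θ = (r·s)/(|r||s|) = 128/(18.25·20.54) ≈ 0.3415
θ = arccos(0.3415) ≈ 70.03°

70.03°


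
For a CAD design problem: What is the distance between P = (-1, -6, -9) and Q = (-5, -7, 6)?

d = √[(x₂-x₁)² + (y₂-y₁)² + (z₂-z₁)²]
  = √[(-4)² + (-1)² + 15²]
  = √[16 + 1 + 225]
  = √242
  ≈ 15.56

15.56


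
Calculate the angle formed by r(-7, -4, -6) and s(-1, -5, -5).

r·s = (-7)·(-1) + (-4)·(-5) + (-6)·(-5) = 7 + 20 + 30 = 57
|r| = √((-7)² + (-4)² + (-6)²) = √101 ≈ 10.05
|s| = √((-1)² + (-5)² + (-5)²) = √51 ≈ 7.141
cos θ = (r·s)/(|r||s|) = 57/(10.05·7.141) ≈ 0.7942
θ = arccos(0.7942) ≈ 37.42°

37.42°


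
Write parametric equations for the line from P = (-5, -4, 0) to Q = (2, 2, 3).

Direction vector d = Q - P = (2 + 5, 2 + 4, 3 + 0) = (7, 6, 3)
Parametric form r = P + t·d:
x = -5 + 7t, y = -4 + 6t, z = 0 + 3t

x = -5 + 7t, y = -4 + 6t, z = 0 + 3t


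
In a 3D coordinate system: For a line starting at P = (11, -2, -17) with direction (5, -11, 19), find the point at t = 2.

P(t) = P + t·d
  = (11 + 5·2, -2 + (-11)·2, -17 + 19·2)
  = (11 + 10, -2 - 22, -17 + 38)
  = (21, -24, 21)

(21, -24, 21)


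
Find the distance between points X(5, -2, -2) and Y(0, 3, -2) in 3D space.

d = √[(x₂-x₁)² + (y₂-y₁)² + (z₂-z₁)²]
  = √[(-5)² + 5² + 0²]
  = √[25 + 25 + 0]
  = √50
  ≈ 7.071

7.071


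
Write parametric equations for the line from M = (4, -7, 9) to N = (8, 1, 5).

Direction vector d = N - M = (8 - 4, 1 + 7, 5 - 9) = (4, 8, -4)
Parametric form r = M + t·d:
x = 4 + 4t, y = -7 + 8t, z = 9 - 4t

x = 4 + 4t, y = -7 + 8t, z = 9 - 4t


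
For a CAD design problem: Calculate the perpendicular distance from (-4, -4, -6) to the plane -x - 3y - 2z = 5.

distance = |a·x₀ + b·y₀ + c·z₀ - d| / √(a² + b² + c²)
  = |(-1)·(-4) + (-3)·(-4) + (-2)·(-6) - 5| / √((-1)² + (-3)² + (-2)²)
  = |4 + 12 + 12 - 5| / √(1 + 9 + 4)
  = |23| / √14
  = 23 / 3.742
  ≈ 6.147

6.147


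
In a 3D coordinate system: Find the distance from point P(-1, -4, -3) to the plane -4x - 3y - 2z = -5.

distance = |a·x₀ + b·y₀ + c·z₀ - d| / √(a² + b² + c²)
  = |(-4)·(-1) + (-3)·(-4) + (-2)·(-3) - (-5)| / √((-4)² + (-3)² + (-2)²)
  = |4 + 12 + 6 + 5| / √(16 + 9 + 4)
  = |27| / √29
  = 27 / 5.385
  ≈ 5.014

5.014


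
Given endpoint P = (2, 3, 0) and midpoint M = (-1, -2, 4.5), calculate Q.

Q = 2M - P
  = (2·(-1) - 2, 2·(-2) - 3, 2·4.5 - 0)
  = (-2 - 2, -4 - 3, 9 + 0)
  = (-4, -7, 9)

(-4, -7, 9)


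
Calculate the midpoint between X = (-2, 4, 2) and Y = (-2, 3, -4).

M = ((x₁+x₂)/2, (y₁+y₂)/2, (z₁+z₂)/2)
  = ((-2 - 2)/2, (4 + 3)/2, (2 - 4)/2)
  = (-4/2, 7/2, -2/2)
  = (-2, 3.5, -1)

(-2, 3.5, -1)


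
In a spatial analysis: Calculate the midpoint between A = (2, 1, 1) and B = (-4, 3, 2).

M = ((x₁+x₂)/2, (y₁+y₂)/2, (z₁+z₂)/2)
  = ((2 - 4)/2, (1 + 3)/2, (1 + 2)/2)
  = (-2/2, 4/2, 3/2)
  = (-1, 2, 1.5)

(-1, 2, 1.5)


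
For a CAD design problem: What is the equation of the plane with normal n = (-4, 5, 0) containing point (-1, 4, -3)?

The plane through P with normal n = (a, b, c) satisfies n·(r - P) = 0,
i.e. ax + by + cz = a·x₀ + b·y₀ + c·z₀.
d = (-4)·(-1) + 5·4 + 0·(-3)
  = 4 + 20 + 0
  = 24
Equation: -4x + 5y = 24

-4x + 5y = 24


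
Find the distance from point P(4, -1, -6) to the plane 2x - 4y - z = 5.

distance = |a·x₀ + b·y₀ + c·z₀ - d| / √(a² + b² + c²)
  = |2·4 + (-4)·(-1) + (-1)·(-6) - 5| / √(2² + (-4)² + (-1)²)
  = |8 + 4 + 6 - 5| / √(4 + 16 + 1)
  = |13| / √21
  = 13 / 4.583
  ≈ 2.837

2.837


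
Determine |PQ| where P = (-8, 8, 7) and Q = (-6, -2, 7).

d = √[(x₂-x₁)² + (y₂-y₁)² + (z₂-z₁)²]
  = √[2² + (-10)² + 0²]
  = √[4 + 100 + 0]
  = √104
  ≈ 10.2

10.2


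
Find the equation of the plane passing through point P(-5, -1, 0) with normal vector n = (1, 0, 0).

The plane through P with normal n = (a, b, c) satisfies n·(r - P) = 0,
i.e. ax + by + cz = a·x₀ + b·y₀ + c·z₀.
d = 1·(-5) + 0·(-1) + 0·0
  = -5 + 0 + 0
  = -5
Equation: x = -5

x = -5


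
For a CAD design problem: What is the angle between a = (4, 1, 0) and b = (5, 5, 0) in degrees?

a·b = 4·5 + 1·5 + 0·0 = 20 + 5 + 0 = 25
|a| = √(4² + 1² + 0²) = √17 ≈ 4.123
|b| = √(5² + 5² + 0²) = √50 ≈ 7.071
cos θ = (a·b)/(|a||b|) = 25/(4.123·7.071) ≈ 0.8575
θ = arccos(0.8575) ≈ 30.96°

30.96°


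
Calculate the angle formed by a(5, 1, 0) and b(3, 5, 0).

a·b = 5·3 + 1·5 + 0·0 = 15 + 5 + 0 = 20
|a| = √(5² + 1² + 0²) = √26 ≈ 5.099
|b| = √(3² + 5² + 0²) = √34 ≈ 5.831
cos θ = (a·b)/(|a||b|) = 20/(5.099·5.831) ≈ 0.6727
θ = arccos(0.6727) ≈ 47.73°

47.73°


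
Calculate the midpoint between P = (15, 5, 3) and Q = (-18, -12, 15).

M = ((x₁+x₂)/2, (y₁+y₂)/2, (z₁+z₂)/2)
  = ((15 - 18)/2, (5 - 12)/2, (3 + 15)/2)
  = (-3/2, -7/2, 18/2)
  = (-1.5, -3.5, 9)

(-1.5, -3.5, 9)


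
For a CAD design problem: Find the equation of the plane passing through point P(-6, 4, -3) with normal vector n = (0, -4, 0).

The plane through P with normal n = (a, b, c) satisfies n·(r - P) = 0,
i.e. ax + by + cz = a·x₀ + b·y₀ + c·z₀.
d = 0·(-6) + (-4)·4 + 0·(-3)
  = 0 - 16 + 0
  = -16
Equation: -4y = -16

-4y = -16


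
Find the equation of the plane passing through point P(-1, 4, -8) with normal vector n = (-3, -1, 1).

The plane through P with normal n = (a, b, c) satisfies n·(r - P) = 0,
i.e. ax + by + cz = a·x₀ + b·y₀ + c·z₀.
d = (-3)·(-1) + (-1)·4 + 1·(-8)
  = 3 - 4 - 8
  = -9
Equation: -3x - y + z = -9

-3x - y + z = -9


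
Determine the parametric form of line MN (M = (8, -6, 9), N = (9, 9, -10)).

Direction vector d = N - M = (9 - 8, 9 + 6, -10 - 9) = (1, 15, -19)
Parametric form r = M + t·d:
x = 8 + t, y = -6 + 15t, z = 9 - 19t

x = 8 + t, y = -6 + 15t, z = 9 - 19t


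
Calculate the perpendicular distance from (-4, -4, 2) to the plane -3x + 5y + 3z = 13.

distance = |a·x₀ + b·y₀ + c·z₀ - d| / √(a² + b² + c²)
  = |(-3)·(-4) + 5·(-4) + 3·2 - 13| / √((-3)² + 5² + 3²)
  = |12 - 20 + 6 - 13| / √(9 + 25 + 9)
  = |-15| / √43
  = 15 / 6.557
  ≈ 2.287

2.287


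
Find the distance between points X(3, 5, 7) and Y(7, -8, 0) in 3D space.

d = √[(x₂-x₁)² + (y₂-y₁)² + (z₂-z₁)²]
  = √[4² + (-13)² + (-7)²]
  = √[16 + 169 + 49]
  = √234
  ≈ 15.3

15.3


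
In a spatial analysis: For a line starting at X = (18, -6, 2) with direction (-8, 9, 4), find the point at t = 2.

P(t) = X + t·d
  = (18 + (-8)·2, -6 + 9·2, 2 + 4·2)
  = (18 - 16, -6 + 18, 2 + 8)
  = (2, 12, 10)

(2, 12, 10)


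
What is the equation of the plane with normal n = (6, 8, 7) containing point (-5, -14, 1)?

The plane through P with normal n = (a, b, c) satisfies n·(r - P) = 0,
i.e. ax + by + cz = a·x₀ + b·y₀ + c·z₀.
d = 6·(-5) + 8·(-14) + 7·1
  = -30 - 112 + 7
  = -135
Equation: 6x + 8y + 7z = -135

6x + 8y + 7z = -135


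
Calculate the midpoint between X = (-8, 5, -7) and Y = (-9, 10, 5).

M = ((x₁+x₂)/2, (y₁+y₂)/2, (z₁+z₂)/2)
  = ((-8 - 9)/2, (5 + 10)/2, (-7 + 5)/2)
  = (-17/2, 15/2, -2/2)
  = (-8.5, 7.5, -1)

(-8.5, 7.5, -1)


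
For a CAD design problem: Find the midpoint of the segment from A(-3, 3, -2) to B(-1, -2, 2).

M = ((x₁+x₂)/2, (y₁+y₂)/2, (z₁+z₂)/2)
  = ((-3 - 1)/2, (3 - 2)/2, (-2 + 2)/2)
  = (-4/2, 1/2, 0/2)
  = (-2, 0.5, 0)

(-2, 0.5, 0)


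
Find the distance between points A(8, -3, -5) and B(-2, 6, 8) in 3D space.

d = √[(x₂-x₁)² + (y₂-y₁)² + (z₂-z₁)²]
  = √[(-10)² + 9² + 13²]
  = √[100 + 81 + 169]
  = √350
  ≈ 18.71

18.71


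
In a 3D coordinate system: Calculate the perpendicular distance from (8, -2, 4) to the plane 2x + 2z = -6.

distance = |a·x₀ + b·y₀ + c·z₀ - d| / √(a² + b² + c²)
  = |2·8 + 0·(-2) + 2·4 - (-6)| / √(2² + 0² + 2²)
  = |16 + 0 + 8 + 6| / √(4 + 0 + 4)
  = |30| / √8
  = 30 / 2.828
  ≈ 10.61

10.61


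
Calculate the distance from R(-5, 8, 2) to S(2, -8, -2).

d = √[(x₂-x₁)² + (y₂-y₁)² + (z₂-z₁)²]
  = √[7² + (-16)² + (-4)²]
  = √[49 + 256 + 16]
  = √321
  ≈ 17.92

17.92


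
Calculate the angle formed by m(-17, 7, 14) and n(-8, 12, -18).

m·n = (-17)·(-8) + 7·12 + 14·(-18) = 136 + 84 - 252 = -32
|m| = √((-17)² + 7² + 14²) = √534 ≈ 23.11
|n| = √((-8)² + 12² + (-18)²) = √532 ≈ 23.07
cos θ = (m·n)/(|m||n|) = -32/(23.11·23.07) ≈ -0.06004
θ = arccos(-0.06004) ≈ 93.44°

93.44°


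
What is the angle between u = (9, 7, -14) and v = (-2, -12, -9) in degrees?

u·v = 9·(-2) + 7·(-12) + (-14)·(-9) = -18 - 84 + 126 = 24
|u| = √(9² + 7² + (-14)²) = √326 ≈ 18.06
|v| = √((-2)² + (-12)² + (-9)²) = √229 ≈ 15.13
cos θ = (u·v)/(|u||v|) = 24/(18.06·15.13) ≈ 0.08784
θ = arccos(0.08784) ≈ 84.96°

84.96°


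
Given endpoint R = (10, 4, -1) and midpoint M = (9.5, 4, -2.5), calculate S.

S = 2M - R
  = (2·9.5 - 10, 2·4 - 4, 2·(-2.5) - (-1))
  = (19 - 10, 8 - 4, -5 + 1)
  = (9, 4, -4)

(9, 4, -4)


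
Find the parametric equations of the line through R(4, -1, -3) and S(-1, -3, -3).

Direction vector d = S - R = (-1 - 4, -3 + 1, -3 + 3) = (-5, -2, 0)
Parametric form r = R + t·d:
x = 4 - 5t, y = -1 - 2t, z = -3

x = 4 - 5t, y = -1 - 2t, z = -3


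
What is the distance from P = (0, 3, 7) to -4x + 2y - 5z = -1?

distance = |a·x₀ + b·y₀ + c·z₀ - d| / √(a² + b² + c²)
  = |(-4)·0 + 2·3 + (-5)·7 - (-1)| / √((-4)² + 2² + (-5)²)
  = |0 + 6 - 35 + 1| / √(16 + 4 + 25)
  = |-28| / √45
  = 28 / 6.708
  ≈ 4.174

4.174


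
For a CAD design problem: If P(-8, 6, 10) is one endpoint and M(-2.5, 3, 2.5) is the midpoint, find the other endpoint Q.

Q = 2M - P
  = (2·(-2.5) - (-8), 2·3 - 6, 2·2.5 - 10)
  = (-5 + 8, 6 - 6, 5 - 10)
  = (3, 0, -5)

(3, 0, -5)
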